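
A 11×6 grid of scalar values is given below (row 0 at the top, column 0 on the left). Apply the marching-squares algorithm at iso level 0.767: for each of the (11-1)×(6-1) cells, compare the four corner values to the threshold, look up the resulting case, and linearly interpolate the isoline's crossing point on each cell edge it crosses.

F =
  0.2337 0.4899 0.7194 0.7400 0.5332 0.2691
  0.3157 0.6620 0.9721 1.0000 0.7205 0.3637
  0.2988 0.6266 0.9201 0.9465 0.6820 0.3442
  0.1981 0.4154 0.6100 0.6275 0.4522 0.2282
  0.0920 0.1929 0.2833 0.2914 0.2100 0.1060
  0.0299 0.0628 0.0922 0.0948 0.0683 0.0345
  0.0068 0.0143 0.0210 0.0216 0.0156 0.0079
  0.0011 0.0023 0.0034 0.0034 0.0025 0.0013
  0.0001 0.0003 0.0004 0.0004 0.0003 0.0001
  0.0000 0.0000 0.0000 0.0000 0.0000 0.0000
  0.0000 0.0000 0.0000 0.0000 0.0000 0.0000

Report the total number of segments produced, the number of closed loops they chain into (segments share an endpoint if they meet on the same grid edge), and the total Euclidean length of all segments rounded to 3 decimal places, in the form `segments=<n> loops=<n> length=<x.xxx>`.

cell (0,1): code 0100 → (0.188,2.000)–(1.000,1.339)
cell (0,2): code 1100 → (0.104,3.000)–(0.188,2.000)
cell (0,3): code 1000 → (1.000,3.834)–(0.104,3.000)
cell (1,1): code 0110 → (1.000,1.339)–(2.000,1.478)
cell (1,3): code 1001 → (2.000,3.679)–(1.000,3.834)
cell (2,1): code 0010 → (2.000,1.478)–(2.494,2.000)
cell (2,2): code 0011 → (2.494,2.000)–(2.563,3.000)
cell (2,3): code 0001 → (2.563,3.000)–(2.000,3.679)
total: 8 segments, chained into 1 closed loop(s), length Σ = 7.898346

segments=8 loops=1 length=7.898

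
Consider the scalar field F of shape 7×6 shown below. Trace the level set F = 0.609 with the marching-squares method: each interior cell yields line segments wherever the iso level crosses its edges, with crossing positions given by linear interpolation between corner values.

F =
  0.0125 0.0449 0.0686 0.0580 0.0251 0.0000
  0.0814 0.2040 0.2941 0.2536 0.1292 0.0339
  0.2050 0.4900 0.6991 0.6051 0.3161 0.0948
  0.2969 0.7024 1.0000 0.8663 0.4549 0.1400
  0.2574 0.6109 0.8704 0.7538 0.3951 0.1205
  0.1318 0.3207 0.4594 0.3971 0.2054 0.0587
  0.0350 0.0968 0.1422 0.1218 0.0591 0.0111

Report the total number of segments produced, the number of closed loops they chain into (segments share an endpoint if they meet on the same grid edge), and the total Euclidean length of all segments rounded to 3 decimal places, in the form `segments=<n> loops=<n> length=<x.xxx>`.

cell (1,1): code 0100 → (1.778,2.000)–(2.000,1.569)
cell (1,2): code 1000 → (2.000,2.959)–(1.778,2.000)
cell (2,0): code 0100 → (2.560,1.000)–(3.000,0.770)
cell (2,1): code 1110 → (2.000,1.569)–(2.560,1.000)
cell (2,2): code 1101 → (2.015,3.000)–(2.000,2.959)
cell (2,3): code 1000 → (3.000,3.625)–(2.015,3.000)
cell (3,0): code 0110 → (3.000,0.770)–(4.000,0.995)
cell (3,3): code 1001 → (4.000,3.404)–(3.000,3.625)
cell (4,0): code 0010 → (4.000,0.995)–(4.007,1.000)
cell (4,1): code 0011 → (4.007,1.000)–(4.636,2.000)
cell (4,2): code 0011 → (4.636,2.000)–(4.406,3.000)
cell (4,3): code 0001 → (4.406,3.000)–(4.000,3.404)
total: 12 segments, chained into 1 closed loop(s), length Σ = 8.812865

segments=12 loops=1 length=8.813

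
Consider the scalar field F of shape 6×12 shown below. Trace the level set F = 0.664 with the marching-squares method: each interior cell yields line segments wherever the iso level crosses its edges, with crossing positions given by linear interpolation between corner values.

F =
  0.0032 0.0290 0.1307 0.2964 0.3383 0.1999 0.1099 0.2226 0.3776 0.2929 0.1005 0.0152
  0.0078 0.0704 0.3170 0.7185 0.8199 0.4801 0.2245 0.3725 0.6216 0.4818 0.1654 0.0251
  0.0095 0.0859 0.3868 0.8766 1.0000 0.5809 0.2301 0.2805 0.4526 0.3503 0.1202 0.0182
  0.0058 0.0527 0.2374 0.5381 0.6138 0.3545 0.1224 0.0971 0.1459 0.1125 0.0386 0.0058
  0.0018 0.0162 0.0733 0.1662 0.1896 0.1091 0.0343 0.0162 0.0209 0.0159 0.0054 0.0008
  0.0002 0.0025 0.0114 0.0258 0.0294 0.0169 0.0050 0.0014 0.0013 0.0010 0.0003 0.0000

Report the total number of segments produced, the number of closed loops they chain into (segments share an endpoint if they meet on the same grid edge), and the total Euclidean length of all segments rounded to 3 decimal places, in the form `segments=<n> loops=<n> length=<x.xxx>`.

cell (0,2): code 0100 → (0.871,3.000)–(1.000,2.864)
cell (0,3): code 1100 → (0.676,4.000)–(0.871,3.000)
cell (0,4): code 1000 → (1.000,4.459)–(0.676,4.000)
cell (1,2): code 0110 → (1.000,2.864)–(2.000,2.566)
cell (1,4): code 1001 → (2.000,4.802)–(1.000,4.459)
cell (2,2): code 0010 → (2.000,2.566)–(2.628,3.000)
cell (2,3): code 0011 → (2.628,3.000)–(2.870,4.000)
cell (2,4): code 0001 → (2.870,4.000)–(2.000,4.802)
total: 8 segments, chained into 1 closed loop(s), length Σ = 6.843706

segments=8 loops=1 length=6.844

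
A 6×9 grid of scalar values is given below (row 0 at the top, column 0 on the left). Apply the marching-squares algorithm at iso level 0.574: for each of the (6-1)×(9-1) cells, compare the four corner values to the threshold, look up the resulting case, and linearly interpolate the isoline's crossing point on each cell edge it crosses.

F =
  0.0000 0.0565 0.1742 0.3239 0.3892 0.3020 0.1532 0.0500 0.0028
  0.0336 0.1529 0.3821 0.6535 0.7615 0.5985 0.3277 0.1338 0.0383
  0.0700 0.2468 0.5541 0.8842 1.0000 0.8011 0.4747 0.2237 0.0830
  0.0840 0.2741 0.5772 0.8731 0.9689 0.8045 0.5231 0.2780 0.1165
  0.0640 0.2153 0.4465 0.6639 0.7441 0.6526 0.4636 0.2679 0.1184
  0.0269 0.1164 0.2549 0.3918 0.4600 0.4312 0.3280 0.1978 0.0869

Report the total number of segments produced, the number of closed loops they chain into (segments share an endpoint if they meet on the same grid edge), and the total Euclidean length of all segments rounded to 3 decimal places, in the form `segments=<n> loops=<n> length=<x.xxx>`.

segments=16 loops=1 length=12.375

cell (0,2): code 0100 → (0.759,3.000)–(1.000,2.707)
cell (0,3): code 1100 → (0.496,4.000)–(0.759,3.000)
cell (0,4): code 1100 → (0.917,5.000)–(0.496,4.000)
cell (0,5): code 1000 → (1.000,5.090)–(0.917,5.000)
cell (1,2): code 0110 → (1.000,2.707)–(2.000,2.060)
cell (1,5): code 1001 → (2.000,5.696)–(1.000,5.090)
cell (2,1): code 0100 → (2.861,2.000)–(3.000,1.989)
cell (2,2): code 1110 → (2.000,2.060)–(2.861,2.000)
cell (2,5): code 1001 → (3.000,5.819)–(2.000,5.696)
cell (3,1): code 0010 → (3.000,1.989)–(3.024,2.000)
cell (3,2): code 0111 → (3.024,2.000)–(4.000,2.586)
cell (3,5): code 1001 → (4.000,5.416)–(3.000,5.819)
cell (4,2): code 0010 → (4.000,2.586)–(4.330,3.000)
cell (4,3): code 0011 → (4.330,3.000)–(4.599,4.000)
cell (4,4): code 0011 → (4.599,4.000)–(4.355,5.000)
cell (4,5): code 0001 → (4.355,5.000)–(4.000,5.416)
total: 16 segments, chained into 1 closed loop(s), length Σ = 12.374688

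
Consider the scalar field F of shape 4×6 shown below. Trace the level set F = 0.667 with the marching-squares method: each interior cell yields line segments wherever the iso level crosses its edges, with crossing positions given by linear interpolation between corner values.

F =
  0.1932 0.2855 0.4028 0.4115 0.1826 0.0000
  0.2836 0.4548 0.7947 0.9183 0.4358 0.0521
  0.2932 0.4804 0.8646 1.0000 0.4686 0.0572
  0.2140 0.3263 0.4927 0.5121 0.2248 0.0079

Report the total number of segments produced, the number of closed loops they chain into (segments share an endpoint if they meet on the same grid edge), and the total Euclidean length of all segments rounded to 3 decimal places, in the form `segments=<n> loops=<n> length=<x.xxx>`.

segments=8 loops=1 length=6.923

cell (0,1): code 0100 → (0.674,2.000)–(1.000,1.624)
cell (0,2): code 1100 → (0.504,3.000)–(0.674,2.000)
cell (0,3): code 1000 → (1.000,3.521)–(0.504,3.000)
cell (1,1): code 0110 → (1.000,1.624)–(2.000,1.486)
cell (1,3): code 1001 → (2.000,3.627)–(1.000,3.521)
cell (2,1): code 0010 → (2.000,1.486)–(2.531,2.000)
cell (2,2): code 0011 → (2.531,2.000)–(2.683,3.000)
cell (2,3): code 0001 → (2.683,3.000)–(2.000,3.627)
total: 8 segments, chained into 1 closed loop(s), length Σ = 6.923338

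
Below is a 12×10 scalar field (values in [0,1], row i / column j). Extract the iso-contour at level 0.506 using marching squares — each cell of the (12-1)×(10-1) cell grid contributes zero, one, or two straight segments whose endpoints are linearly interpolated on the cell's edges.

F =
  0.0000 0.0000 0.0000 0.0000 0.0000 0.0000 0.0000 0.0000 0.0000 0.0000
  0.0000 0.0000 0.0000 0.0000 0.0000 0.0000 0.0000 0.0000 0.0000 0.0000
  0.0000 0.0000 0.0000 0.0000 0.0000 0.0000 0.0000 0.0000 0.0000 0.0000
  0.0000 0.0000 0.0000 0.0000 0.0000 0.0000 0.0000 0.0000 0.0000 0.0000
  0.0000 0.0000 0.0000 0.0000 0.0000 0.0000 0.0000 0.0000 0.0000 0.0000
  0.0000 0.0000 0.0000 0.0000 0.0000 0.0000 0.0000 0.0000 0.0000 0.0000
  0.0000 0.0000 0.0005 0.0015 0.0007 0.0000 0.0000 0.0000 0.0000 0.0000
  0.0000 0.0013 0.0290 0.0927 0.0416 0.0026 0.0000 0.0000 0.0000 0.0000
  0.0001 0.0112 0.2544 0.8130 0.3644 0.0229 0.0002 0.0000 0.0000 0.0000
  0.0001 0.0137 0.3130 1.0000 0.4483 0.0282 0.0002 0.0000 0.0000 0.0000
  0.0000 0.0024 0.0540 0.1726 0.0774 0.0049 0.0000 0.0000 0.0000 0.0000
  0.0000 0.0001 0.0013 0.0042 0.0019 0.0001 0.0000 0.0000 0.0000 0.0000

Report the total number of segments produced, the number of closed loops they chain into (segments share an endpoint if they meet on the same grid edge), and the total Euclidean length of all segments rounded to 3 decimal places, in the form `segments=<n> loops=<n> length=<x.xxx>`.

cell (7,2): code 0100 → (7.574,3.000)–(8.000,2.450)
cell (7,3): code 1000 → (8.000,3.684)–(7.574,3.000)
cell (8,2): code 0110 → (8.000,2.450)–(9.000,2.281)
cell (8,3): code 1001 → (9.000,3.895)–(8.000,3.684)
cell (9,2): code 0010 → (9.000,2.281)–(9.597,3.000)
cell (9,3): code 0001 → (9.597,3.000)–(9.000,3.895)
total: 6 segments, chained into 1 closed loop(s), length Σ = 5.548842

segments=6 loops=1 length=5.549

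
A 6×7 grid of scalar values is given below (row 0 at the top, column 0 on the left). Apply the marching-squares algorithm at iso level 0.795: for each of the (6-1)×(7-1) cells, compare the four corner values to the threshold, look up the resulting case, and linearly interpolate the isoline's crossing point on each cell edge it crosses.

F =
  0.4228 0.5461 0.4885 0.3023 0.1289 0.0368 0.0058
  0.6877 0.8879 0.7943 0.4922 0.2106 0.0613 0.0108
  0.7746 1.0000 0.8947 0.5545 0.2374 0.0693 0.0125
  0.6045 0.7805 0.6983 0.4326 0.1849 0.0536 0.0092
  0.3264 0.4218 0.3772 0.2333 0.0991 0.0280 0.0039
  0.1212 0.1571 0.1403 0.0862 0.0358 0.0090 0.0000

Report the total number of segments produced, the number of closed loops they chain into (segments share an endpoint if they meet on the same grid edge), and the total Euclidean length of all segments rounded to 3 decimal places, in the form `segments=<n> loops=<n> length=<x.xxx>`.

cell (0,0): code 0100 → (0.728,1.000)–(1.000,0.536)
cell (0,1): code 1000 → (1.000,1.993)–(0.728,1.000)
cell (1,0): code 0110 → (1.000,0.536)–(2.000,0.091)
cell (1,1): code 1101 → (1.007,2.000)–(1.000,1.993)
cell (1,2): code 1000 → (2.000,2.293)–(1.007,2.000)
cell (2,0): code 0010 → (2.000,0.091)–(2.934,1.000)
cell (2,1): code 0011 → (2.934,1.000)–(2.508,2.000)
cell (2,2): code 0001 → (2.508,2.000)–(2.000,2.293)
total: 8 segments, chained into 1 closed loop(s), length Σ = 6.684018

segments=8 loops=1 length=6.684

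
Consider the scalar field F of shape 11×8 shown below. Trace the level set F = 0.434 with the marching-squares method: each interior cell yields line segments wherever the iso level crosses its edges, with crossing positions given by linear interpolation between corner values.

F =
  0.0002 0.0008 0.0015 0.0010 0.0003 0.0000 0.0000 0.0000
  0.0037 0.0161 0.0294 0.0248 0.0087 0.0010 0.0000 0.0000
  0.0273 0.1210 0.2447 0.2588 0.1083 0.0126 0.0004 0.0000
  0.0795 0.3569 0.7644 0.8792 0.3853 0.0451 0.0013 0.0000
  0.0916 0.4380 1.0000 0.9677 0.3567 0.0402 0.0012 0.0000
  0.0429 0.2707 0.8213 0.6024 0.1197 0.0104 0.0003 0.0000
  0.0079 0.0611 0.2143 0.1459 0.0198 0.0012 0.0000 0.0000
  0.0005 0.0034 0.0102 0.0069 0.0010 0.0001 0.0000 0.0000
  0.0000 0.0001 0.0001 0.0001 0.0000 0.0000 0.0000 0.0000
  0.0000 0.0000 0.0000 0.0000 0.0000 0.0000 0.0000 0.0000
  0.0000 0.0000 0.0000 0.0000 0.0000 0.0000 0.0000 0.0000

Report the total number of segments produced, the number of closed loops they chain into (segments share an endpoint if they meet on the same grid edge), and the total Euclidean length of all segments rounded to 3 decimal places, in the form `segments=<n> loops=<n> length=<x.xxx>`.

cell (2,1): code 0100 → (2.364,2.000)–(3.000,1.189)
cell (2,2): code 1100 → (2.282,3.000)–(2.364,2.000)
cell (2,3): code 1000 → (3.000,3.901)–(2.282,3.000)
cell (3,0): code 0100 → (3.951,1.000)–(4.000,0.988)
cell (3,1): code 1110 → (3.000,1.189)–(3.951,1.000)
cell (3,3): code 1001 → (4.000,3.873)–(3.000,3.901)
cell (4,0): code 0010 → (4.000,0.988)–(4.024,1.000)
cell (4,1): code 0111 → (4.024,1.000)–(5.000,1.297)
cell (4,3): code 1001 → (5.000,3.349)–(4.000,3.873)
cell (5,1): code 0010 → (5.000,1.297)–(5.638,2.000)
cell (5,2): code 0011 → (5.638,2.000)–(5.369,3.000)
cell (5,3): code 0001 → (5.369,3.000)–(5.000,3.349)
total: 12 segments, chained into 1 closed loop(s), length Σ = 9.875173

segments=12 loops=1 length=9.875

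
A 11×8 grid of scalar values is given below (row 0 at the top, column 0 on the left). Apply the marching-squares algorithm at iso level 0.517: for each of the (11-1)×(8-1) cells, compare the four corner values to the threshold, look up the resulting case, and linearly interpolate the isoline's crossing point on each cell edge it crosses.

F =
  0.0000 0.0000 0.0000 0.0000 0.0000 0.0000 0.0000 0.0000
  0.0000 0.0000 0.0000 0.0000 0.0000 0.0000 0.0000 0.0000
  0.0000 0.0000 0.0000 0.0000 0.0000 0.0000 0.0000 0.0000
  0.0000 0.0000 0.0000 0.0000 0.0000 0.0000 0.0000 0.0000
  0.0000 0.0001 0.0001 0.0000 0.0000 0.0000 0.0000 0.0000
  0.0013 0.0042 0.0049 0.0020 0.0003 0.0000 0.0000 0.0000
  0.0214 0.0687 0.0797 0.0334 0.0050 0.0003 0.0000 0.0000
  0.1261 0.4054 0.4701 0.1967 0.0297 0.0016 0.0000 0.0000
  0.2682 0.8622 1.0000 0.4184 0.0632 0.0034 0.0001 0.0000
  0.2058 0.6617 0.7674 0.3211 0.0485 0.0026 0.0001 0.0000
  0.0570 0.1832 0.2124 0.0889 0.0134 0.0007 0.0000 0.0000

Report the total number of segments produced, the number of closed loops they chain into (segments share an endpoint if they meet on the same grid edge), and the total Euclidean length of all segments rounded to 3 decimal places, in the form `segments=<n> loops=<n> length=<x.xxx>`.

cell (7,0): code 0100 → (7.244,1.000)–(8.000,0.419)
cell (7,1): code 1100 → (7.089,2.000)–(7.244,1.000)
cell (7,2): code 1000 → (8.000,2.830)–(7.089,2.000)
cell (8,0): code 0110 → (8.000,0.419)–(9.000,0.683)
cell (8,2): code 1001 → (9.000,2.561)–(8.000,2.830)
cell (9,0): code 0010 → (9.000,0.683)–(9.302,1.000)
cell (9,1): code 0011 → (9.302,1.000)–(9.451,2.000)
cell (9,2): code 0001 → (9.451,2.000)–(9.000,2.561)
total: 8 segments, chained into 1 closed loop(s), length Σ = 7.437666

segments=8 loops=1 length=7.438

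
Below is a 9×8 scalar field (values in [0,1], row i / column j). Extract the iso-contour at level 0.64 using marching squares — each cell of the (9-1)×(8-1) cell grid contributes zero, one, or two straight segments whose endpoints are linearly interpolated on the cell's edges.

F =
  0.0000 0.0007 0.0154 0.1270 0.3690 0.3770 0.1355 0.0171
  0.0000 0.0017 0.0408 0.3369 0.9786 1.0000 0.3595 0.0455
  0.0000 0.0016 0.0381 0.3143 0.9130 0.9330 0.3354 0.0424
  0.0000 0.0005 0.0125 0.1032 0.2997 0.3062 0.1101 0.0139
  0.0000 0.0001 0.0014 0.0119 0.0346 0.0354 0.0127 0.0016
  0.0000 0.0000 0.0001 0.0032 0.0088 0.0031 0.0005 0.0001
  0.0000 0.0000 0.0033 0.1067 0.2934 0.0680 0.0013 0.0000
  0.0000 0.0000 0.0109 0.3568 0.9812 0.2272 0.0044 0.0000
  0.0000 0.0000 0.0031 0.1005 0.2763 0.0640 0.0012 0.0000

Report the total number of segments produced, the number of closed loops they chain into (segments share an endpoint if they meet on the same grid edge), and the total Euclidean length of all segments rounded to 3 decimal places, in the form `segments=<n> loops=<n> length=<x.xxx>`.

cell (0,3): code 0100 → (0.445,4.000)–(1.000,3.472)
cell (0,4): code 1100 → (0.422,5.000)–(0.445,4.000)
cell (0,5): code 1000 → (1.000,5.562)–(0.422,5.000)
cell (1,3): code 0110 → (1.000,3.472)–(2.000,3.544)
cell (1,5): code 1001 → (2.000,5.490)–(1.000,5.562)
cell (2,3): code 0010 → (2.000,3.544)–(2.445,4.000)
cell (2,4): code 0011 → (2.445,4.000)–(2.467,5.000)
cell (2,5): code 0001 → (2.467,5.000)–(2.000,5.490)
cell (6,3): code 0100 → (6.504,4.000)–(7.000,3.454)
cell (6,4): code 1000 → (7.000,4.453)–(6.504,4.000)
cell (7,3): code 0010 → (7.000,3.454)–(7.484,4.000)
cell (7,4): code 0001 → (7.484,4.000)–(7.000,4.453)
total: 12 segments, chained into 2 closed loop(s), length Σ = 9.694652

segments=12 loops=2 length=9.695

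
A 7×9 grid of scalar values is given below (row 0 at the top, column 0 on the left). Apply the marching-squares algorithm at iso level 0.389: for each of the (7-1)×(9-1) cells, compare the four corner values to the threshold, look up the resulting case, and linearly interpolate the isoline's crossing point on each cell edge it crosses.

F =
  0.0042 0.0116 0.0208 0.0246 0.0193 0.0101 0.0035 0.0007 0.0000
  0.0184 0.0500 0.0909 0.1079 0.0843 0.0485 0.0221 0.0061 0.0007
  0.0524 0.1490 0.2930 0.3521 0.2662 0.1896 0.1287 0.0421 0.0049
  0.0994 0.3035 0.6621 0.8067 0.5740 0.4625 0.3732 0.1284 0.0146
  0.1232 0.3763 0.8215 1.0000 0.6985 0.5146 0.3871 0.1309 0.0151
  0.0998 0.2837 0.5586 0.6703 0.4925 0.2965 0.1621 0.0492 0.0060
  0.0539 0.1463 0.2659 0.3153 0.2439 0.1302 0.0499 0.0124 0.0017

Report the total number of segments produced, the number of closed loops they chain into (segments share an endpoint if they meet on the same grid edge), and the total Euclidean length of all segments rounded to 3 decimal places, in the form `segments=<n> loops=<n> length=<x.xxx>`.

cell (2,1): code 0100 → (2.260,2.000)–(3.000,1.238)
cell (2,2): code 1100 → (2.081,3.000)–(2.260,2.000)
cell (2,3): code 1100 → (2.399,4.000)–(2.081,3.000)
cell (2,4): code 1100 → (2.731,5.000)–(2.399,4.000)
cell (2,5): code 1000 → (3.000,5.823)–(2.731,5.000)
cell (3,1): code 0110 → (3.000,1.238)–(4.000,1.029)
cell (3,5): code 1001 → (4.000,5.985)–(3.000,5.823)
cell (4,1): code 0110 → (4.000,1.029)–(5.000,1.383)
cell (4,4): code 1011 → (5.000,4.528)–(4.576,5.000)
cell (4,5): code 0001 → (4.576,5.000)–(4.000,5.985)
cell (5,1): code 0010 → (5.000,1.383)–(5.579,2.000)
cell (5,2): code 0011 → (5.579,2.000)–(5.792,3.000)
cell (5,3): code 0011 → (5.792,3.000)–(5.416,4.000)
cell (5,4): code 0001 → (5.416,4.000)–(5.000,4.528)
total: 14 segments, chained into 1 closed loop(s), length Σ = 13.527607

segments=14 loops=1 length=13.528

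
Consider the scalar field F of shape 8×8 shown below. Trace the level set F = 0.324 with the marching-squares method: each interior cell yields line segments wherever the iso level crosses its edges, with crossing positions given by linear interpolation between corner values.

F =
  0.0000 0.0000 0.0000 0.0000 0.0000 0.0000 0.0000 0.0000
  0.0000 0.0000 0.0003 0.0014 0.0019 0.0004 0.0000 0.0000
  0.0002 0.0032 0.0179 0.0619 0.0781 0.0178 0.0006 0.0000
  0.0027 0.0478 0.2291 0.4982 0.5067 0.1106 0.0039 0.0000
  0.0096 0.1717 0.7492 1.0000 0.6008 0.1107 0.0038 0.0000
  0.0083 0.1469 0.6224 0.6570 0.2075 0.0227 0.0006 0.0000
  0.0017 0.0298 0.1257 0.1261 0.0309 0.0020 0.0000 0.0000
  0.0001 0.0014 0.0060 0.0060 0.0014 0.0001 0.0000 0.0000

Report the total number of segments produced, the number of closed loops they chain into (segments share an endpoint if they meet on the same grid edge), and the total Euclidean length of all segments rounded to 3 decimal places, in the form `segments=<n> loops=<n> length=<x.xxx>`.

segments=12 loops=1 length=10.033

cell (2,2): code 0100 → (2.601,3.000)–(3.000,2.353)
cell (2,3): code 1100 → (2.574,4.000)–(2.601,3.000)
cell (2,4): code 1000 → (3.000,4.461)–(2.574,4.000)
cell (3,1): code 0100 → (3.182,2.000)–(4.000,1.264)
cell (3,2): code 1110 → (3.000,2.353)–(3.182,2.000)
cell (3,4): code 1001 → (4.000,4.565)–(3.000,4.461)
cell (4,1): code 0110 → (4.000,1.264)–(5.000,1.372)
cell (4,3): code 1011 → (5.000,3.741)–(4.704,4.000)
cell (4,4): code 0001 → (4.704,4.000)–(4.000,4.565)
cell (5,1): code 0010 → (5.000,1.372)–(5.601,2.000)
cell (5,2): code 0011 → (5.601,2.000)–(5.627,3.000)
cell (5,3): code 0001 → (5.627,3.000)–(5.000,3.741)
total: 12 segments, chained into 1 closed loop(s), length Σ = 10.033284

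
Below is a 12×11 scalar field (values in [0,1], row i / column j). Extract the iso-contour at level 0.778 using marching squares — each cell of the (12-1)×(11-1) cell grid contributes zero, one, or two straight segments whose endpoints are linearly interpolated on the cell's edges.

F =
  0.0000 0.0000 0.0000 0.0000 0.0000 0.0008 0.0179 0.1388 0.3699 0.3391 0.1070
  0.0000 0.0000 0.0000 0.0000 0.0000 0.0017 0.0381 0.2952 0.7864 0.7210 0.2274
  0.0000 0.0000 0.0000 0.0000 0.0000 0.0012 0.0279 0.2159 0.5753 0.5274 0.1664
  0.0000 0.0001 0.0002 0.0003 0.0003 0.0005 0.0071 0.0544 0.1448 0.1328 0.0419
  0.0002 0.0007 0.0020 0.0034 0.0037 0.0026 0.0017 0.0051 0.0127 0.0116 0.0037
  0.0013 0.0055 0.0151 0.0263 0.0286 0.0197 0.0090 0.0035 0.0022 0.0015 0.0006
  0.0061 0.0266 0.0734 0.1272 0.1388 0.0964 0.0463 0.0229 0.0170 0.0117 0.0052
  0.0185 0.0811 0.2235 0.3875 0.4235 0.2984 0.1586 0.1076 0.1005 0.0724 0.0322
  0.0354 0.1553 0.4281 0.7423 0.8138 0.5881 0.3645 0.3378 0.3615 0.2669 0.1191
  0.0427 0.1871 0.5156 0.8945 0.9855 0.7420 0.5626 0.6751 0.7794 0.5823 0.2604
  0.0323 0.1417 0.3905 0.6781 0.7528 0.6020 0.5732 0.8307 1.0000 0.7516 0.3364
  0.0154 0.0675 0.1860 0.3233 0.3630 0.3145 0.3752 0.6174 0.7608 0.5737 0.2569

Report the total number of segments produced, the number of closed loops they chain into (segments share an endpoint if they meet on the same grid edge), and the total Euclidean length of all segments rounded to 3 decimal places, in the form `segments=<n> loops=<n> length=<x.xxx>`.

cell (0,7): code 0100 → (0.980,8.000)–(1.000,7.983)
cell (0,8): code 1000 → (1.000,8.128)–(0.980,8.000)
cell (1,7): code 0010 → (1.000,7.983)–(1.040,8.000)
cell (1,8): code 0001 → (1.040,8.000)–(1.000,8.128)
cell (7,3): code 0100 → (7.908,4.000)–(8.000,3.499)
cell (7,4): code 1000 → (8.000,4.159)–(7.908,4.000)
cell (8,2): code 0100 → (8.235,3.000)–(9.000,2.693)
cell (8,3): code 1110 → (8.000,3.499)–(8.235,3.000)
cell (8,4): code 1001 → (9.000,4.852)–(8.000,4.159)
cell (8,7): code 0100 → (8.997,8.000)–(9.000,7.987)
cell (8,8): code 1000 → (9.000,8.007)–(8.997,8.000)
cell (9,2): code 0010 → (9.000,2.693)–(9.538,3.000)
cell (9,3): code 0011 → (9.538,3.000)–(9.892,4.000)
cell (9,4): code 0001 → (9.892,4.000)–(9.000,4.852)
cell (9,6): code 0100 → (9.661,7.000)–(10.000,6.795)
cell (9,7): code 1110 → (9.000,7.987)–(9.661,7.000)
cell (9,8): code 1001 → (10.000,8.894)–(9.000,8.007)
cell (10,6): code 0010 → (10.000,6.795)–(10.247,7.000)
cell (10,7): code 0011 → (10.247,7.000)–(10.928,8.000)
cell (10,8): code 0001 → (10.928,8.000)–(10.000,8.894)
total: 20 segments, chained into 3 closed loop(s), length Σ = 12.294683

segments=20 loops=3 length=12.295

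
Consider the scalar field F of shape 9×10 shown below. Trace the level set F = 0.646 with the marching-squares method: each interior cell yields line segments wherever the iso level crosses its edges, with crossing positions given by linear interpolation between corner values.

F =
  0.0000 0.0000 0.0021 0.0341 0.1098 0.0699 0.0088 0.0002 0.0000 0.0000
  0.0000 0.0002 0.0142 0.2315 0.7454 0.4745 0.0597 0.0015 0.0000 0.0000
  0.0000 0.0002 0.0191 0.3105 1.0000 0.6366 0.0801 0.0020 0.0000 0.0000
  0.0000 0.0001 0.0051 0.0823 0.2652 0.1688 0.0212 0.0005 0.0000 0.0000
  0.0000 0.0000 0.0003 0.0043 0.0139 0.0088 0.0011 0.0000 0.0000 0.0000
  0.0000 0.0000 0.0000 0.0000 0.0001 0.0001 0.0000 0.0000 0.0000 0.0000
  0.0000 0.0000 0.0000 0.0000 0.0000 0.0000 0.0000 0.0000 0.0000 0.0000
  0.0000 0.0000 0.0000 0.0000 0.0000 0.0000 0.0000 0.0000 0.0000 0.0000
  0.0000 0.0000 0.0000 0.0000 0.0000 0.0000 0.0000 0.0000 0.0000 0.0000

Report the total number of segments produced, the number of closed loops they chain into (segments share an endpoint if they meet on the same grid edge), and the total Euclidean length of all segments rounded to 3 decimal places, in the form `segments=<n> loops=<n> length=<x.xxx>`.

segments=6 loops=1 length=4.658

cell (0,3): code 0100 → (0.844,4.000)–(1.000,3.807)
cell (0,4): code 1000 → (1.000,4.367)–(0.844,4.000)
cell (1,3): code 0110 → (1.000,3.807)–(2.000,3.487)
cell (1,4): code 1001 → (2.000,4.974)–(1.000,4.367)
cell (2,3): code 0010 → (2.000,3.487)–(2.482,4.000)
cell (2,4): code 0001 → (2.482,4.000)–(2.000,4.974)
total: 6 segments, chained into 1 closed loop(s), length Σ = 4.658270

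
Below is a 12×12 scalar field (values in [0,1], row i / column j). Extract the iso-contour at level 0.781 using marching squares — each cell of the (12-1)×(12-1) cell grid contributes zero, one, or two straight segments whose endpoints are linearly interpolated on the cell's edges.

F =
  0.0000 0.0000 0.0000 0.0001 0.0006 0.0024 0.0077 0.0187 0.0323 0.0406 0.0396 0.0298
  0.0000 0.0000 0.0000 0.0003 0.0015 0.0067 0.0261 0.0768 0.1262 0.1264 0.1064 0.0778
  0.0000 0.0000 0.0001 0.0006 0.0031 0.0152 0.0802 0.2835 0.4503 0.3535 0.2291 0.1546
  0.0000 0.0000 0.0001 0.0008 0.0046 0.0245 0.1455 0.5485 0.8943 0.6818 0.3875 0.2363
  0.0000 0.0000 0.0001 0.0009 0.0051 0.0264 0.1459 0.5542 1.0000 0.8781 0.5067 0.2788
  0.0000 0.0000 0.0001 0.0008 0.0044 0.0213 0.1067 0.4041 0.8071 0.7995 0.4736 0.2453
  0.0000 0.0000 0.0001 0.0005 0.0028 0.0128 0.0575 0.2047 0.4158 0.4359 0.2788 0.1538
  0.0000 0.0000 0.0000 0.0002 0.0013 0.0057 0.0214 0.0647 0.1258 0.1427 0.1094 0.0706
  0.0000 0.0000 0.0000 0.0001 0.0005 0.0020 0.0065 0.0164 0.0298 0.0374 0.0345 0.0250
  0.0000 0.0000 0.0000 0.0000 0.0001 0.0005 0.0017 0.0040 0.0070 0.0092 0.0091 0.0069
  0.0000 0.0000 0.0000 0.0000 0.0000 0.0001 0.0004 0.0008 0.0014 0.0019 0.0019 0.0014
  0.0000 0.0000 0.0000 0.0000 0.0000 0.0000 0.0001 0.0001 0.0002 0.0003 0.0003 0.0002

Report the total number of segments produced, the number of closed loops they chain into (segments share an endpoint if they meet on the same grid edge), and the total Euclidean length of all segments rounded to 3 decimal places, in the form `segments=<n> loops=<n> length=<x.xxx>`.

cell (2,7): code 0100 → (2.745,8.000)–(3.000,7.672)
cell (2,8): code 1000 → (3.000,8.533)–(2.745,8.000)
cell (3,7): code 0110 → (3.000,7.672)–(4.000,7.509)
cell (3,8): code 1101 → (3.505,9.000)–(3.000,8.533)
cell (3,9): code 1000 → (4.000,9.261)–(3.505,9.000)
cell (4,7): code 0110 → (4.000,7.509)–(5.000,7.935)
cell (4,9): code 1001 → (5.000,9.057)–(4.000,9.261)
cell (5,7): code 0010 → (5.000,7.935)–(5.067,8.000)
cell (5,8): code 0011 → (5.067,8.000)–(5.051,9.000)
cell (5,9): code 0001 → (5.051,9.000)–(5.000,9.057)
total: 10 segments, chained into 1 closed loop(s), length Σ = 6.544352

segments=10 loops=1 length=6.544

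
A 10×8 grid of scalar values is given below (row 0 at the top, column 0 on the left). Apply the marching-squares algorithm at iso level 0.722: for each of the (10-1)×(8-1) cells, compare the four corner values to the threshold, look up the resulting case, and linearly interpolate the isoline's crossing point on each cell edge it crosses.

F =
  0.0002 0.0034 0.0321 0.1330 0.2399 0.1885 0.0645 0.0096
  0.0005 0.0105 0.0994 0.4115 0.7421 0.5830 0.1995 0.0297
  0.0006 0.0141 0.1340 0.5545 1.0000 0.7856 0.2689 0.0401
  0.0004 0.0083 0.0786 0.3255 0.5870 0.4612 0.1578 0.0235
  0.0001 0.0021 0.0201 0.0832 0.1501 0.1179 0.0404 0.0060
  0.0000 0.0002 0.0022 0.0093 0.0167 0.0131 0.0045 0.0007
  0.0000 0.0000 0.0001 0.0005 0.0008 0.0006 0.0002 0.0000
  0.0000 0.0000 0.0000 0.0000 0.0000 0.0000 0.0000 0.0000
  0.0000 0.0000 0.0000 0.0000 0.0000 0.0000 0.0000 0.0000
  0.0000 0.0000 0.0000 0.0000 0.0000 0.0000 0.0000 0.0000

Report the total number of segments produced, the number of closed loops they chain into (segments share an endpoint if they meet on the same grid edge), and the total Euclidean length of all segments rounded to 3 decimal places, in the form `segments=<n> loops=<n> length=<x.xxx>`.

segments=8 loops=1 length=5.058

cell (0,3): code 0100 → (0.960,4.000)–(1.000,3.939)
cell (0,4): code 1000 → (1.000,4.126)–(0.960,4.000)
cell (1,3): code 0110 → (1.000,3.939)–(2.000,3.376)
cell (1,4): code 1101 → (1.686,5.000)–(1.000,4.126)
cell (1,5): code 1000 → (2.000,5.123)–(1.686,5.000)
cell (2,3): code 0010 → (2.000,3.376)–(2.673,4.000)
cell (2,4): code 0011 → (2.673,4.000)–(2.196,5.000)
cell (2,5): code 0001 → (2.196,5.000)–(2.000,5.123)
total: 8 segments, chained into 1 closed loop(s), length Σ = 5.058391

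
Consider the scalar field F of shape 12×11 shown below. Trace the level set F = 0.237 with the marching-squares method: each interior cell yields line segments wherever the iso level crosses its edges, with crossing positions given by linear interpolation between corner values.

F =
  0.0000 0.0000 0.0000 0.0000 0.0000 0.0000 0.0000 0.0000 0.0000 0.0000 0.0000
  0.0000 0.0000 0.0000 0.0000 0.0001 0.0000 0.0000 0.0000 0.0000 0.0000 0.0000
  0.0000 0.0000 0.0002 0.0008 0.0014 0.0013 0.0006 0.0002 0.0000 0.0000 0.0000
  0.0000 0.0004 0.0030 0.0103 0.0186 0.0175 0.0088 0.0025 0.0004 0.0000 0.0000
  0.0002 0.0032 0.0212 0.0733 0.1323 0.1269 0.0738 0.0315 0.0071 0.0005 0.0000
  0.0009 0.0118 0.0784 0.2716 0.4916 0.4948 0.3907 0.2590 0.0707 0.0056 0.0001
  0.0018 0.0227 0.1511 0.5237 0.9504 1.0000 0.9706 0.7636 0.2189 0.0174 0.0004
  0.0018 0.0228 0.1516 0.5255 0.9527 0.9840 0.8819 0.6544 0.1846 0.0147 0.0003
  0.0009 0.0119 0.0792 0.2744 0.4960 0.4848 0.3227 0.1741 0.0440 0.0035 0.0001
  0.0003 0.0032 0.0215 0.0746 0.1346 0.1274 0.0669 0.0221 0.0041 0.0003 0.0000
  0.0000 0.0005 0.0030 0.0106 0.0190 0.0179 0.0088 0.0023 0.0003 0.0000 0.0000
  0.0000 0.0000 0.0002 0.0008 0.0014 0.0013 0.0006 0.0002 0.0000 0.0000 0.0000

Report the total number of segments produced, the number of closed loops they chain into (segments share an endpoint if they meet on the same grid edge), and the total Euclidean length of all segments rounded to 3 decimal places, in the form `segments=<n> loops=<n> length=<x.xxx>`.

cell (4,2): code 0100 → (4.826,3.000)–(5.000,2.821)
cell (4,3): code 1100 → (4.291,4.000)–(4.826,3.000)
cell (4,4): code 1100 → (4.299,5.000)–(4.291,4.000)
cell (4,5): code 1100 → (4.515,6.000)–(4.299,5.000)
cell (4,6): code 1100 → (4.903,7.000)–(4.515,6.000)
cell (4,7): code 1000 → (5.000,7.117)–(4.903,7.000)
cell (5,2): code 0110 → (5.000,2.821)–(6.000,2.231)
cell (5,7): code 1001 → (6.000,7.967)–(5.000,7.117)
cell (6,2): code 0110 → (6.000,2.231)–(7.000,2.228)
cell (6,7): code 1001 → (7.000,7.888)–(6.000,7.967)
cell (7,2): code 0110 → (7.000,2.228)–(8.000,2.808)
cell (7,6): code 1011 → (8.000,6.577)–(7.869,7.000)
cell (7,7): code 0001 → (7.869,7.000)–(7.000,7.888)
cell (8,2): code 0010 → (8.000,2.808)–(8.187,3.000)
cell (8,3): code 0011 → (8.187,3.000)–(8.717,4.000)
cell (8,4): code 0011 → (8.717,4.000)–(8.693,5.000)
cell (8,5): code 0011 → (8.693,5.000)–(8.335,6.000)
cell (8,6): code 0001 → (8.335,6.000)–(8.000,6.577)
total: 18 segments, chained into 1 closed loop(s), length Σ = 16.078708

segments=18 loops=1 length=16.079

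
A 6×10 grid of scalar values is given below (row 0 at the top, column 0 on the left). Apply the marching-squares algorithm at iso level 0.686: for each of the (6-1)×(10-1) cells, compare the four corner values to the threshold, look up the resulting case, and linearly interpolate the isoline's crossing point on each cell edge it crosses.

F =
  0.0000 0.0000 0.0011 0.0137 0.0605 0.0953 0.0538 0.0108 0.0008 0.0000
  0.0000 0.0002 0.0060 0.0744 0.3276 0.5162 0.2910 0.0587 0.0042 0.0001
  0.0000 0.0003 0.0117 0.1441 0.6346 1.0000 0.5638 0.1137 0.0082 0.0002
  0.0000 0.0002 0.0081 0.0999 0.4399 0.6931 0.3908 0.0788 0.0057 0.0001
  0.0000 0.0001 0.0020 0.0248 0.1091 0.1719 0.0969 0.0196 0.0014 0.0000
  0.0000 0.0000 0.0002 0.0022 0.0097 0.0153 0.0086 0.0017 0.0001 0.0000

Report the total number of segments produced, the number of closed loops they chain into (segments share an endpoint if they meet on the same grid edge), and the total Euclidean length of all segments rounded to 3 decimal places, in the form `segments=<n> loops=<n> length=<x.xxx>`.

segments=6 loops=1 length=4.623

cell (1,4): code 0100 → (1.351,5.000)–(2.000,4.141)
cell (1,5): code 1000 → (2.000,5.720)–(1.351,5.000)
cell (2,4): code 0110 → (2.000,4.141)–(3.000,4.972)
cell (2,5): code 1001 → (3.000,5.023)–(2.000,5.720)
cell (3,4): code 0010 → (3.000,4.972)–(3.014,5.000)
cell (3,5): code 0001 → (3.014,5.000)–(3.000,5.023)
total: 6 segments, chained into 1 closed loop(s), length Σ = 4.623433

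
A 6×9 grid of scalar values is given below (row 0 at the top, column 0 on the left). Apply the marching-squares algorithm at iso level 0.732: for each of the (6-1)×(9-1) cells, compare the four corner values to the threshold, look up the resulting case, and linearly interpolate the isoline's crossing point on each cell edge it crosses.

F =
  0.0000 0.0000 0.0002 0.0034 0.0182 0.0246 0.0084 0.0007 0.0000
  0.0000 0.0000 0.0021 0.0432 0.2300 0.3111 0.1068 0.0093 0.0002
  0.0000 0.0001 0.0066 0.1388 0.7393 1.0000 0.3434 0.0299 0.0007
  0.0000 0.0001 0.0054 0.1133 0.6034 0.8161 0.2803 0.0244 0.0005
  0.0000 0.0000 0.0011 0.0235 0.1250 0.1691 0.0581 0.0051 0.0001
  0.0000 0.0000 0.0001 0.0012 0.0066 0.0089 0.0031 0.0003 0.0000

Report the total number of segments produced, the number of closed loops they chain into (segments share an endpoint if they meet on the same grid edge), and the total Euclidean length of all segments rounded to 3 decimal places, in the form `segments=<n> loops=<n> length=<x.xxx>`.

cell (1,3): code 0100 → (1.986,4.000)–(2.000,3.988)
cell (1,4): code 1100 → (1.611,5.000)–(1.986,4.000)
cell (1,5): code 1000 → (2.000,5.408)–(1.611,5.000)
cell (2,3): code 0010 → (2.000,3.988)–(2.054,4.000)
cell (2,4): code 0111 → (2.054,4.000)–(3.000,4.605)
cell (2,5): code 1001 → (3.000,5.157)–(2.000,5.408)
cell (3,4): code 0010 → (3.000,4.605)–(3.130,5.000)
cell (3,5): code 0001 → (3.130,5.000)–(3.000,5.157)
total: 8 segments, chained into 1 closed loop(s), length Σ = 4.479641

segments=8 loops=1 length=4.480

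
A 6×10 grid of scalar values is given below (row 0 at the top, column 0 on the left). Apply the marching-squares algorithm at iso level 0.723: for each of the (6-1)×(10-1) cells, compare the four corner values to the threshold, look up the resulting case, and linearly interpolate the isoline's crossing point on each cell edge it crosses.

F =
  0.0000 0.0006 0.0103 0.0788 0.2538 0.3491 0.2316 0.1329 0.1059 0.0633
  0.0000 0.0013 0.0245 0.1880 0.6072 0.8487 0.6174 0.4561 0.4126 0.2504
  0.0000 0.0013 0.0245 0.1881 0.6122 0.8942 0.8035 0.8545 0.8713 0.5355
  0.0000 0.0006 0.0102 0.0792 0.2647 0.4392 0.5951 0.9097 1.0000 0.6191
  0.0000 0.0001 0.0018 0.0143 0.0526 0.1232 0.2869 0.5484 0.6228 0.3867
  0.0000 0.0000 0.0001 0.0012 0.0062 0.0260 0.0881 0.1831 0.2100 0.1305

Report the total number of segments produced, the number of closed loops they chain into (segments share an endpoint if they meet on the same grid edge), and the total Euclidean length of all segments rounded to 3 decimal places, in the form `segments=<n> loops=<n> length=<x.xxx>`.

segments=14 loops=1 length=11.796

cell (0,4): code 0100 → (0.748,5.000)–(1.000,4.480)
cell (0,5): code 1000 → (1.000,5.543)–(0.748,5.000)
cell (1,4): code 0110 → (1.000,4.480)–(2.000,4.393)
cell (1,5): code 1101 → (1.567,6.000)–(1.000,5.543)
cell (1,6): code 1100 → (1.670,7.000)–(1.567,6.000)
cell (1,7): code 1100 → (1.677,8.000)–(1.670,7.000)
cell (1,8): code 1000 → (2.000,8.442)–(1.677,8.000)
cell (2,4): code 0010 → (2.000,4.393)–(2.376,5.000)
cell (2,5): code 0011 → (2.376,5.000)–(2.386,6.000)
cell (2,6): code 0111 → (2.386,6.000)–(3.000,6.407)
cell (2,8): code 1001 → (3.000,8.727)–(2.000,8.442)
cell (3,6): code 0010 → (3.000,6.407)–(3.517,7.000)
cell (3,7): code 0011 → (3.517,7.000)–(3.734,8.000)
cell (3,8): code 0001 → (3.734,8.000)–(3.000,8.727)
total: 14 segments, chained into 1 closed loop(s), length Σ = 11.795860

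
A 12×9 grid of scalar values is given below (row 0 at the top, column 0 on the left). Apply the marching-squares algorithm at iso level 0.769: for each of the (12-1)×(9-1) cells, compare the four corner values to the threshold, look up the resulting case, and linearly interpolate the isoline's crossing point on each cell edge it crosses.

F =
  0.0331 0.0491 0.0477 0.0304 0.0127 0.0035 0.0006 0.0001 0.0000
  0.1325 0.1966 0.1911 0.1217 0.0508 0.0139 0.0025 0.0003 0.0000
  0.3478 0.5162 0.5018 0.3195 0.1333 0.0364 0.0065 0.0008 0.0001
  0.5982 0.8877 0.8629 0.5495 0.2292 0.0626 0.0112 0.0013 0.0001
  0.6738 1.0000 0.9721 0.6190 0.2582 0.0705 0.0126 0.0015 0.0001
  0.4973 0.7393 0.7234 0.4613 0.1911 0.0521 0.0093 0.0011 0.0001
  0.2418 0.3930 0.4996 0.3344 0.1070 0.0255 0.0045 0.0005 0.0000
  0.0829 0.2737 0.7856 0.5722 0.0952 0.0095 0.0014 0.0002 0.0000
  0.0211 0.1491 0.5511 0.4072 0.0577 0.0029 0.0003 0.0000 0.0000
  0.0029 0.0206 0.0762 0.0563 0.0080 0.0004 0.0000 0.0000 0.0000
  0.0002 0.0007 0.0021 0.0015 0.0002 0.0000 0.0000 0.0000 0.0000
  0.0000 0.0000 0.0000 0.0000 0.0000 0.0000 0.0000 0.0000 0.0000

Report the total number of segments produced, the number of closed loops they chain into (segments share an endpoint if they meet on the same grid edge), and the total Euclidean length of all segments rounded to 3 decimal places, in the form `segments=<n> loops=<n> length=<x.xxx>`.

segments=12 loops=2 length=7.481

cell (2,0): code 0100 → (2.680,1.000)–(3.000,0.590)
cell (2,1): code 1100 → (2.740,2.000)–(2.680,1.000)
cell (2,2): code 1000 → (3.000,2.300)–(2.740,2.000)
cell (3,0): code 0110 → (3.000,0.590)–(4.000,0.292)
cell (3,2): code 1001 → (4.000,2.575)–(3.000,2.300)
cell (4,0): code 0010 → (4.000,0.292)–(4.886,1.000)
cell (4,1): code 0011 → (4.886,1.000)–(4.817,2.000)
cell (4,2): code 0001 → (4.817,2.000)–(4.000,2.575)
cell (6,1): code 0100 → (6.942,2.000)–(7.000,1.968)
cell (6,2): code 1000 → (7.000,2.078)–(6.942,2.000)
cell (7,1): code 0010 → (7.000,1.968)–(7.071,2.000)
cell (7,2): code 0001 → (7.071,2.000)–(7.000,2.078)
total: 12 segments, chained into 2 closed loop(s), length Σ = 7.481233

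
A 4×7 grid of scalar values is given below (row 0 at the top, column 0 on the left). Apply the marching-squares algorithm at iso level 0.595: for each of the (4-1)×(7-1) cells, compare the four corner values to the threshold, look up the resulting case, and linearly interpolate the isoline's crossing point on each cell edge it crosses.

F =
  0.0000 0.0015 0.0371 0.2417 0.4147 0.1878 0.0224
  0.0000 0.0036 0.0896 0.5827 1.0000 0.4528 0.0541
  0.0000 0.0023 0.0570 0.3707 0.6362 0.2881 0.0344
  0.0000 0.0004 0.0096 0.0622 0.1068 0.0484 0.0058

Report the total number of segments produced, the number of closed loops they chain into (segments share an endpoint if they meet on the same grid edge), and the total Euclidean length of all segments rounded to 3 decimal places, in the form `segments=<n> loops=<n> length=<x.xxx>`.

segments=6 loops=1 length=4.988

cell (0,3): code 0100 → (0.308,4.000)–(1.000,3.029)
cell (0,4): code 1000 → (1.000,4.740)–(0.308,4.000)
cell (1,3): code 0110 → (1.000,3.029)–(2.000,3.845)
cell (1,4): code 1001 → (2.000,4.118)–(1.000,4.740)
cell (2,3): code 0010 → (2.000,3.845)–(2.078,4.000)
cell (2,4): code 0001 → (2.078,4.000)–(2.000,4.118)
total: 6 segments, chained into 1 closed loop(s), length Σ = 4.988207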